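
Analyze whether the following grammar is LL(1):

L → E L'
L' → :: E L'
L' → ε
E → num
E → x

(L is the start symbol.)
Yes, the grammar is LL(1).

A grammar is LL(1) if for each non-terminal N with multiple productions, the predict sets of those productions are pairwise disjoint, where PREDICT(N → α) = (FIRST(α) \ {ε}) ∪ (FOLLOW(N) if α ⇒* ε).

Relevant sets:
  FOLLOW(L') = { $ }

For L':
  PREDICT(L' → :: E L') = { '::' }
  PREDICT(L' → ε) = { $ }
For E:
  PREDICT(E → num) = { 'num' }
  PREDICT(E → x) = { 'x' }
L has a single production, so nothing to check there.

All predict sets are disjoint. The grammar IS LL(1).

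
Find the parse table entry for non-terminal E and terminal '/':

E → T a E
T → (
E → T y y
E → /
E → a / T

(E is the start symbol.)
To find M[E, '/'], we find productions for E where '/' is in the predict set (PREDICT(N → α) = (FIRST(α) \ {ε}) ∪ (FOLLOW(N) if α ⇒* ε)).

Relevant sets:
  FIRST(T) = { '(' }

E → T a E: PREDICT = { '(' }
E → T y y: PREDICT = { '(' }
E → /: PREDICT = { '/' }
  '/' is in predict set, so this production goes in M[E, '/']
E → a / T: PREDICT = { 'a' }

M[E, '/'] = E → /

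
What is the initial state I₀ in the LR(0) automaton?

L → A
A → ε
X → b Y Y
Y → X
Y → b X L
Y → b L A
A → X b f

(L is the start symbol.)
{ [A → . X b f], [A → .], [L → . A], [L' → . L], [X → . b Y Y] }

First, augment the grammar with L' → L
I₀ = CLOSURE({ [L' → . L] }):
  [L' → . L] has the dot before L: add [L → . A]
  [L → . A] has the dot before A: add [A → .], [A → . X b f]
  [A → . X b f] has the dot before X: add [X → . b Y Y]
No further items can be added.

I₀ = { [A → . X b f], [A → .], [L → . A], [L' → . L], [X → . b Y Y] }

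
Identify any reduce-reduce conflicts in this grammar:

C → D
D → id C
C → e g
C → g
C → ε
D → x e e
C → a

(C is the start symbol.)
No reduce-reduce conflicts

A reduce-reduce conflict occurs when an LR(0) state has two complete items [A → α .] and [B → β .] — both call for a reduction, and with no lookahead the parser cannot choose between them.

Augment with C' → C and build the canonical LR(0) collection (I0 = CLOSURE({[C' → . C]}), then GOTO on every symbol after a dot until no new states appear). It has 12 states:
  I0: { [C → . D], [C → . a], [C → . e g], [C → . g], [C → .], [C' → . C], [D → . id C], [D → . x e e] }  — shift, reduce
  I1: { [C' → C .] }  — accept
  I2: { [C → D .] }  — reduce
  I3: { [C → a .] }  — reduce
  I4: { [C → e . g] }  — shift
  I5: { [C → g .] }  — reduce
  I6: { [C → . D], [C → . a], [C → . e g], [C → . g], [C → .], [D → . id C], [D → . x e e], [D → id . C] }  — shift, reduce
  I7: { [D → x . e e] }  — shift
  I8: { [D → x e . e] }  — shift
  I9: { [D → x e e .] }  — reduce
  I10: { [D → id C .] }  — reduce
  I11: { [C → e g .] }  — reduce

No state contains more than one complete item.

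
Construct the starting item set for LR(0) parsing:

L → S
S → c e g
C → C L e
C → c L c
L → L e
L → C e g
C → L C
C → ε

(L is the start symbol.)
{ [C → . C L e], [C → . L C], [C → . c L c], [C → .], [L → . C e g], [L → . L e], [L → . S], [L' → . L], [S → . c e g] }

First, augment the grammar with L' → L
I₀ = CLOSURE({ [L' → . L] }):
  [L' → . L] has the dot before L: add [L → . S], [L → . L e], [L → . C e g]
  [L → . S] has the dot before S: add [S → . c e g]
  [L → . C e g] has the dot before C: add [C → . C L e], [C → . c L c], [C → . L C], [C → .]
No further items can be added.

I₀ = { [C → . C L e], [C → . L C], [C → . c L c], [C → .], [L → . C e g], [L → . L e], [L → . S], [L' → . L], [S → . c e g] }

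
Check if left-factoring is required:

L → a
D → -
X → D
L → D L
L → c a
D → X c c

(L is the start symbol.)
No, left-factoring is not needed

Left-factoring is needed when two productions for the same non-terminal
share a common prefix on the right-hand side.

Productions for L:
  L → a
  L → D L
  L → c a
Productions for D:
  D → -
  D → X c c

No common prefixes found.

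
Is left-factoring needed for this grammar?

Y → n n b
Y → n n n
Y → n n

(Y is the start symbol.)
Left-factoring is needed when two productions for the same non-terminal
share a common prefix on the right-hand side.

Productions for Y:
  Y → n n b
  Y → n n n
  Y → n n

Found common prefix 'n n' in productions for Y

Answer: Yes, Y has productions with common prefix 'n n'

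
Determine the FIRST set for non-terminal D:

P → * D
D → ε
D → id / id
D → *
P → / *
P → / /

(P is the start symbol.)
To compute FIRST(D), examine every production with D on the left-hand side, reading each right-hand side left to right until a non-nullable symbol is reached.

From D → ε:
  - ε-production, so ε ∈ FIRST(D)
From D → id / id:
  - id is a terminal: add 'id' and stop
From D → *:
  - '*' is a terminal: add '*' and stop

Collecting: FIRST(D) = { '*', 'id', ε }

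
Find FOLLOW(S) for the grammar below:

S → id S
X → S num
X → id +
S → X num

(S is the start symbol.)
S is the start symbol, so $ ∈ FOLLOW(S).
In S → id S: S is at the end; this adds FOLLOW(S) to itself — nothing new
In X → S num: S is followed by num, add FIRST(num) \ {ε} = { 'num' }

Taking the union: FOLLOW(S) = { $, 'num' }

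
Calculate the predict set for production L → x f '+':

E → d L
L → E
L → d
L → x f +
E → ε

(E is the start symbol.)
{ 'x' }

PREDICT(L → x f '+') = (FIRST(RHS) \ {ε}) ∪ (FOLLOW(L) if ε ∈ FIRST(RHS), i.e. RHS ⇒* ε)
FIRST(x f '+') = { 'x' }
ε ∉ FIRST(x f '+'), so FOLLOW(L) is not added.
PREDICT(L → x f '+') = { 'x' }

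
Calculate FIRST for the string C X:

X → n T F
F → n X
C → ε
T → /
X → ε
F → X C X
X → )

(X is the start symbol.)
{ ')', 'n', ε }

FIRST sets of the non-terminals involved (from the grammar, by fixed-point iteration):
  FIRST(C) = { ε }
  FIRST(X) = { ')', 'n', ε }

To compute FIRST(C X), process the symbols left to right:
Symbol C is a non-terminal. Add FIRST(C) \ {ε} = { }
C is nullable (ε ∈ FIRST(C)), continue to the next symbol.
Symbol X is a non-terminal. Add FIRST(X) \ {ε} = { ')', 'n' }
X is nullable (ε ∈ FIRST(X)), continue to the next symbol.
All symbols are nullable, so ε is in the result.
FIRST(C X) = { ')', 'n', ε }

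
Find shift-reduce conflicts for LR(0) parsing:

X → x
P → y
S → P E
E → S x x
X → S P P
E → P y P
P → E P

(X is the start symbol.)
Augment with X' → X and build the canonical LR(0) collection (I0 = CLOSURE({[X' → . X]}), then GOTO on every symbol after a dot until no new states appear). It has 16 states:
  I0: { [E → . P y P], [E → . S x x], [P → . E P], [P → . y], [S → . P E], [X → . S P P], [X → . x], [X' → . X] }  — shift
  I1: { [E → . P y P], [E → . S x x], [P → . E P], [P → . y], [P → E . P], [S → . P E] }  — shift
  I2: { [E → . P y P], [E → . S x x], [E → P . y P], [P → . E P], [P → . y], [S → . P E], [S → P . E] }  — shift
  I3: { [E → . P y P], [E → . S x x], [E → S . x x], [P → . E P], [P → . y], [S → . P E], [X → S . P P] }  — shift
  I4: { [X' → X .] }  — accept
  I5: { [X → x .] }  — reduce
  I6: { [P → y .] }  — reduce
  I7: { [E → . P y P], [E → . S x x], [E → P . y P], [P → . E P], [P → . y], [S → . P E], [S → P . E], [X → S P . P] }  — shift
  I8: { [E → S . x x] }  — shift
  I9: { [E → S x . x] }  — shift
  I10: { [E → S x x .] }  — reduce
  I11: { [E → . P y P], [E → . S x x], [P → . E P], [P → . y], [P → E . P], [S → . P E], [S → P E .] }  — shift, reduce
  I12: { [E → . P y P], [E → . S x x], [E → P . y P], [P → . E P], [P → . y], [S → . P E], [S → P . E], [X → S P P .] }  — shift, reduce
  I13: { [E → . P y P], [E → . S x x], [E → P y . P], [P → . E P], [P → . y], [P → y .], [S → . P E] }  — shift, reduce
  I14: { [E → . P y P], [E → . S x x], [E → P . y P], [E → P y P .], [P → . E P], [P → . y], [S → . P E], [S → P . E] }  — shift, reduce
  I15: { [E → . P y P], [E → . S x x], [E → P . y P], [P → . E P], [P → . y], [P → E P .], [S → . P E], [S → P . E] }  — shift, reduce

I11 contains reduce item [S → P E .] and shift item [P → . y] — shift-reduce conflict.
I12 contains reduce item [X → S P P .] and shift items [E → P . y P], [P → . y] — shift-reduce conflict.
I13 contains reduce item [P → y .] and shift item [P → . y] — shift-reduce conflict.
I14 contains reduce item [E → P y P .] and shift items [E → P . y P], [P → . y] — shift-reduce conflict.
I15 contains reduce item [P → E P .] and shift items [E → P . y P], [P → . y] — shift-reduce conflict.

Answer: Yes — I11: [S → P E .] vs [P → . y]; I12: [X → S P P .] vs [E → P . y P]; I13: [P → y .] vs [P → . y]; I14: [E → P y P .] vs [E → P . y P]; I15: [P → E P .] vs [E → P . y P]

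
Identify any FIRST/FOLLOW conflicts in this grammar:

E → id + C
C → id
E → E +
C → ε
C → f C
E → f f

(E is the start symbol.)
A FIRST/FOLLOW conflict occurs when a non-terminal N has a nullable alternative N → β (β ⇒* ε) and another alternative N → α with FIRST(α) ∩ FOLLOW(N) ≠ ∅: on such a lookahead the parser cannot decide between expanding α and letting N vanish via β.

Nullable non-terminals: C.

C: nullable alternative(s) C → ε; FOLLOW(C) = { $, '+' }
  C → id: FIRST \ {ε} = { 'id' } — disjoint from FOLLOW(C)
  C → ε: FIRST \ {ε} = { } — this is the only nullable alternative, skip
  C → f C: FIRST \ {ε} = { 'f' } — disjoint from FOLLOW(C)

E has no nullable alternative, so no FIRST/FOLLOW check is needed there.

No FIRST/FOLLOW conflicts found.

Answer: No FIRST/FOLLOW conflicts.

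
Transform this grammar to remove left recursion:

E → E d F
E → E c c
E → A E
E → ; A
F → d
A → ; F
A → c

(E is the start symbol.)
E is directly left-recursive. The standard transformation for
  A → A α₁ | ... | A α_m | β₁ | ... | β_n
is
  A  → β₁ A' | ... | β_n A'
  A' → α₁ A' | ... | α_m A' | ε

E → A E becomes E → A E E'
E → ; A becomes E → ; A E'
E → E d F becomes E' → d F E'
E → E c c becomes E' → c c E'
Add E' → ε

Productions for other non-terminals are unchanged:
  F → d
  A → ; F
  A → c

Resulting grammar:
E → A E E'
E → ; A E'
E' → d F E'
E' → c c E'
E' → ε
F → d
A → ; F
A → c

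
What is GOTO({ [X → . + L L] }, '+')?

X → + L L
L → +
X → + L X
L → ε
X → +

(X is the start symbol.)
{ [L → . +], [L → .], [X → + . L L] }

GOTO(I, '+') = CLOSURE({ [A → αX.β] : [A → α.Xβ] ∈ I, X = '+' })

Items with dot before '+', with the dot advanced:
  [X → . + L L] → [X → + . L L]
Closure of the advanced items:
  [X → + . L L] has the dot before L: add [L → . +], [L → .]

GOTO = { [L → . +], [L → .], [X → + . L L] }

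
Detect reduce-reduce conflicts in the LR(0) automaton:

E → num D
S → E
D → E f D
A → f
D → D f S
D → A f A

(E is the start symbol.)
No reduce-reduce conflicts

Augment with E' → E and build the canonical LR(0) collection (I0 = CLOSURE({[E' → . E]}), then GOTO on every symbol after a dot until no new states appear). It has 14 states:
  I0: { [E → . num D], [E' → . E] }  — shift
  I1: { [E' → E .] }  — accept
  I2: { [A → . f], [D → . A f A], [D → . D f S], [D → . E f D], [E → . num D], [E → num . D] }  — shift
  I3: { [D → A . f A] }  — shift
  I4: { [D → D . f S], [E → num D .] }  — shift, reduce
  I5: { [D → E . f D] }  — shift
  I6: { [A → f .] }  — reduce
  I7: { [A → . f], [D → . A f A], [D → . D f S], [D → . E f D], [D → E f . D], [E → . num D] }  — shift
  I8: { [D → D . f S], [D → E f D .] }  — shift, reduce
  I9: { [D → D f . S], [E → . num D], [S → . E] }  — shift
  I10: { [S → E .] }  — reduce
  I11: { [D → D f S .] }  — reduce
  I12: { [A → . f], [D → A f . A] }  — shift
  I13: { [D → A f A .] }  — reduce

No state contains more than one complete item.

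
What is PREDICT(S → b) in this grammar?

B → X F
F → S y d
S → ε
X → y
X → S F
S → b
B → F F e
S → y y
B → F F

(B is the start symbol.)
{ 'b' }

PREDICT(S → b) = (FIRST(RHS) \ {ε}) ∪ (FOLLOW(S) if ε ∈ FIRST(RHS), i.e. RHS ⇒* ε)
FIRST(b) = { 'b' }
ε ∉ FIRST(b), so FOLLOW(S) is not added.
PREDICT(S → b) = { 'b' }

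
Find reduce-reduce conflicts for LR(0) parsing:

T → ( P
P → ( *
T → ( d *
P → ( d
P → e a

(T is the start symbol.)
A reduce-reduce conflict occurs when an LR(0) state has two complete items [A → α .] and [B → β .] — both call for a reduction, and with no lookahead the parser cannot choose between them.

Augment with T' → T and build the canonical LR(0) collection (I0 = CLOSURE({[T' → . T]}), then GOTO on every symbol after a dot until no new states appear). It has 11 states:
  I0: { [T → . ( P], [T → . ( d *], [T' → . T] }  — shift
  I1: { [P → . ( *], [P → . ( d], [P → . e a], [T → ( . P], [T → ( . d *] }  — shift
  I2: { [T' → T .] }  — accept
  I3: { [P → ( . *], [P → ( . d] }  — shift
  I4: { [T → ( P .] }  — reduce
  I5: { [T → ( d . *] }  — shift
  I6: { [P → e . a] }  — shift
  I7: { [P → e a .] }  — reduce
  I8: { [T → ( d * .] }  — reduce
  I9: { [P → ( * .] }  — reduce
  I10: { [P → ( d .] }  — reduce

No state contains more than one complete item.

Answer: No reduce-reduce conflicts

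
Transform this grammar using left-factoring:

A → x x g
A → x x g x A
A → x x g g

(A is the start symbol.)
A → x x g A'
A' → ε
A' → x A
A' → g

Left-factoring transforms A → αβ₁ | αβ₂ into A → αA' and A' → β₁ | β₂
(α is the longest common prefix among the alternatives). Repeat until
no nonterminal has two alternatives with a common prefix.

Round 1: A has alternatives sharing prefix 'x x g'. Introduce A': A → x x g A'
  Add: A' → ε
  Add: A' → x A
  Add: A' → g

No remaining common prefixes — done.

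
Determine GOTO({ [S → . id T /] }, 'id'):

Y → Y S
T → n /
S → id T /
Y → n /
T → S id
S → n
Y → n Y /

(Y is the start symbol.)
{ [S → . id T /], [S → . n], [S → id . T /], [T → . S id], [T → . n /] }

GOTO(I, 'id') = CLOSURE({ [A → αX.β] : [A → α.Xβ] ∈ I, X = 'id' })

Items with dot before 'id', with the dot advanced:
  [S → . id T /] → [S → id . T /]
Closure of the advanced items:
  [S → id . T /] has the dot before T: add [T → . n /], [T → . S id]
  [T → . S id] has the dot before S: add [S → . id T /], [S → . n]

GOTO = { [S → . id T /], [S → . n], [S → id . T /], [T → . S id], [T → . n /] }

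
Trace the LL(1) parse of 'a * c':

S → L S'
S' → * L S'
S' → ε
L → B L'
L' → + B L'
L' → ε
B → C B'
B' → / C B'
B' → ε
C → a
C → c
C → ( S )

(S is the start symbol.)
Stack is shown with the top on the left.

Stack         Input    Action
-----------------------------
S $           a * c $  output S → L S'
L S' $        a * c $  output L → B L'
B L' S' $     a * c $  output B → C B'
C B' L' S' $  a * c $  output C → a
a B' L' S' $  a * c $  match 'a'
B' L' S' $    * c $    output B' → ε
L' S' $       * c $    output L' → ε
S' $          * c $    output S' → * L S'
* L S' $      * c $    match '*'
L S' $        c $      output L → B L'
B L' S' $     c $      output B → C B'
C B' L' S' $  c $      output C → c
c B' L' S' $  c $      match 'c'
B' L' S' $    $        output B' → ε
L' S' $       $        output L' → ε
S' $          $        output S' → ε
$             $        accept

The string is accepted.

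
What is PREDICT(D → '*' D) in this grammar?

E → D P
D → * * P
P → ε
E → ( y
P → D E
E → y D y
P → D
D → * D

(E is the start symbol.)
{ '*' }

PREDICT(D → '*' D) = (FIRST(RHS) \ {ε}) ∪ (FOLLOW(D) if ε ∈ FIRST(RHS), i.e. RHS ⇒* ε)
FIRST('*' D) = { '*' }
ε ∉ FIRST('*' D), so FOLLOW(D) is not added.
PREDICT(D → '*' D) = { '*' }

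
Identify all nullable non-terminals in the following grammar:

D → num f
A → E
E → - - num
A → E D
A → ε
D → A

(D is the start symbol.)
A non-terminal is nullable if it can derive ε (the empty string): either it has an ε-production, or it has a production whose right-hand side consists entirely of nullable non-terminals.

ε-productions: A → ε
So A is immediately nullable.
D → A: every symbol on the right is nullable, so D is nullable too.
No further non-terminal can be added: every production for the remaining non-terminals contains a terminal or a non-nullable non-terminal.
Nullable = { 'A', 'D' }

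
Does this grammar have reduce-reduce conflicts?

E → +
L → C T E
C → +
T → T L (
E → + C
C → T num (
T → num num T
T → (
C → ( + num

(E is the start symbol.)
A reduce-reduce conflict occurs when an LR(0) state has two complete items [A → α .] and [B → β .] — both call for a reduction, and with no lookahead the parser cannot choose between them.

Augment with E' → E and build the canonical LR(0) collection (I0 = CLOSURE({[E' → . E]}), then GOTO on every symbol after a dot until no new states appear). It has 21 states:
  I0: { [E → . + C], [E → . +], [E' → . E] }  — shift
  I1: { [C → . ( + num], [C → . +], [C → . T num (], [E → + . C], [E → + .], [T → . (], [T → . T L (], [T → . num num T] }  — shift, reduce
  I2: { [E' → E .] }  — accept
  I3: { [C → ( . + num], [T → ( .] }  — shift, reduce
  I4: { [C → + .] }  — reduce
  I5: { [E → + C .] }  — reduce
  I6: { [C → . ( + num], [C → . +], [C → . T num (], [C → T . num (], [L → . C T E], [T → . (], [T → . T L (], [T → . num num T], [T → T . L (] }  — shift
  I7: { [T → num . num T] }  — shift
  I8: { [T → . (], [T → . T L (], [T → . num num T], [T → num num . T] }  — shift
  I9: { [T → ( .] }  — reduce
  I10: { [C → . ( + num], [C → . +], [C → . T num (], [L → . C T E], [T → . (], [T → . T L (], [T → . num num T], [T → T . L (], [T → num num T .] }  — shift, reduce
  I11: { [L → C . T E], [T → . (], [T → . T L (], [T → . num num T] }  — shift
  I12: { [T → T L . (] }  — shift
  I13: { [T → T L ( .] }  — reduce
  I14: { [C → . ( + num], [C → . +], [C → . T num (], [E → . + C], [E → . +], [L → . C T E], [L → C T . E], [T → . (], [T → . T L (], [T → . num num T], [T → T . L (] }  — shift
  I15: { [C → + .], [C → . ( + num], [C → . +], [C → . T num (], [E → + . C], [E → + .], [T → . (], [T → . T L (], [T → . num num T] }  — shift, 2 reduces
  I16: { [L → C T E .] }  — reduce
  I17: { [C → T num . (], [T → num . num T] }  — shift
  I18: { [C → T num ( .] }  — reduce
  I19: { [C → ( + . num] }  — shift
  I20: { [C → ( + num .] }  — reduce

I15 contains complete items [C → + .], [E → + .] — reduce-reduce conflict.

Answer: Yes — I15: [C → + .] vs [E → + .]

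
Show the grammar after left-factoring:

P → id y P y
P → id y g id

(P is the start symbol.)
P → id y P'
P' → P y
P' → g id

Left-factoring transforms A → αβ₁ | αβ₂ into A → αA' and A' → β₁ | β₂
(α is the longest common prefix among the alternatives). Repeat until
no nonterminal has two alternatives with a common prefix.

Round 1: P has alternatives sharing prefix 'id y'. Introduce P': P → id y P'
  Add: P' → P y
  Add: P' → g id

No remaining common prefixes — done.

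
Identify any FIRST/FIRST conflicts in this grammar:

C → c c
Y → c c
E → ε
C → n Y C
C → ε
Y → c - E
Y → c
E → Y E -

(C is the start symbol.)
FIRST sets of the non-terminals at (or reachable through a nullable prefix from) the front of some alternative:
  FIRST(Y) = { 'c' }

Productions for C:
  C → c c: FIRST = { 'c' }
  C → n Y C: FIRST = { 'n' }
  C → ε: FIRST = { ε }
Productions for Y:
  Y → c c: FIRST = { 'c' }
  Y → c - E: FIRST = { 'c' }
  Y → c: FIRST = { 'c' }
Productions for E:
  E → ε: FIRST = { ε }
  E → Y E -: FIRST = { 'c' }

Conflict for Y: Y → c c and Y → c - E
  Overlap: { 'c' }
Conflict for Y: Y → c c and Y → c
  Overlap: { 'c' }
Conflict for Y: Y → c - E and Y → c
  Overlap: { 'c' }

Answer: Yes. Y → c c / Y → c '-' E on { 'c' }; Y → c c / Y → c on { 'c' }; Y → c '-' E / Y → c on { 'c' }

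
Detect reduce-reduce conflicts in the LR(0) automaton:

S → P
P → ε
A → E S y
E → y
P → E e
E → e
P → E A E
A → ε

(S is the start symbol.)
A reduce-reduce conflict occurs when an LR(0) state has two complete items [A → α .] and [B → β .] — both call for a reduction, and with no lookahead the parser cannot choose between them.

Augment with S' → S and build the canonical LR(0) collection (I0 = CLOSURE({[S' → . S]}), then GOTO on every symbol after a dot until no new states appear). It has 12 states:
  I0: { [E → . e], [E → . y], [P → . E A E], [P → . E e], [P → .], [S → . P], [S' → . S] }  — shift, reduce
  I1: { [A → . E S y], [A → .], [E → . e], [E → . y], [P → E . A E], [P → E . e] }  — shift, reduce
  I2: { [S → P .] }  — reduce
  I3: { [S' → S .] }  — accept
  I4: { [E → e .] }  — reduce
  I5: { [E → y .] }  — reduce
  I6: { [E → . e], [E → . y], [P → E A . E] }  — shift
  I7: { [A → E . S y], [E → . e], [E → . y], [P → . E A E], [P → . E e], [P → .], [S → . P] }  — shift, reduce
  I8: { [E → e .], [P → E e .] }  — 2 reduces
  I9: { [A → E S . y] }  — shift
  I10: { [A → E S y .] }  — reduce
  I11: { [P → E A E .] }  — reduce

I8 contains complete items [E → e .], [P → E e .] — reduce-reduce conflict.

Answer: Yes — I8: [E → e .] vs [P → E e .]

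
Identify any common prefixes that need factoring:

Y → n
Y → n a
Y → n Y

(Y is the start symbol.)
Yes, Y has productions with common prefix 'n'

Left-factoring is needed when two productions for the same non-terminal
share a common prefix on the right-hand side.

Productions for Y:
  Y → n
  Y → n a
  Y → n Y

Found common prefix 'n' in productions for Y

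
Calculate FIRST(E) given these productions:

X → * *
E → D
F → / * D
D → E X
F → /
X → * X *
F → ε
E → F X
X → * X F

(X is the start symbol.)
{ '*', '/' }

To compute FIRST(E), examine every production with E on the left-hand side, reading each right-hand side left to right until a non-nullable symbol is reached.

FIRST sets of the other non-terminals involved (by the same procedure, iterated to a fixed point):
  FIRST(D) = { '*', '/' }
  FIRST(F) = { '/', ε }
  FIRST(X) = { '*' }

From E → D:
  - D is a non-terminal: add FIRST(D) \ {ε} = { '*', '/' }
    D is not nullable, so stop
From E → F X:
  - F is a non-terminal: add FIRST(F) \ {ε} = { '/' }
    F is nullable, so continue to the next symbol
  - X is a non-terminal: add FIRST(X) \ {ε} = { '*' }
    X is not nullable, so stop

Collecting: FIRST(E) = { '*', '/' }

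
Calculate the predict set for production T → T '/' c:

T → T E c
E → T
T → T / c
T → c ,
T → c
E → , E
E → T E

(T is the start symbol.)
{ 'c' }

PREDICT(T → T '/' c) = (FIRST(RHS) \ {ε}) ∪ (FOLLOW(T) if ε ∈ FIRST(RHS), i.e. RHS ⇒* ε)
FIRST(T) = { 'c' }
FIRST(T '/' c) = { 'c' }
ε ∉ FIRST(T '/' c), so FOLLOW(T) is not added.
PREDICT(T → T '/' c) = { 'c' }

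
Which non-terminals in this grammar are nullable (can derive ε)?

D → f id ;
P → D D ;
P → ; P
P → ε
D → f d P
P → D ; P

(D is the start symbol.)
A non-terminal is nullable if it can derive ε (the empty string): either it has an ε-production, or it has a production whose right-hand side consists entirely of nullable non-terminals.

ε-productions: P → ε
So P is immediately nullable.
No further non-terminal can be added: every production for the remaining non-terminals contains a terminal or a non-nullable non-terminal.
Nullable = { 'P' }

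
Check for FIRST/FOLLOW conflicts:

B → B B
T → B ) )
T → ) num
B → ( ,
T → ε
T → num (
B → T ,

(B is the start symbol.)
Yes. T → B ')' ')' with FOLLOW(T) on { ',' }

Nullable non-terminals: T.
FIRST sets used below: FIRST(B) = { '(', ')', ',', 'num' }

T: nullable alternative(s) T → ε; FOLLOW(T) = { ',' }
  T → B ) ): FIRST \ {ε} = { '(', ')', ',', 'num' } — overlaps FOLLOW(T) on { ',' }: CONFLICT
  T → ) num: FIRST \ {ε} = { ')' } — disjoint from FOLLOW(T)
  T → ε: FIRST \ {ε} = { } — this is the only nullable alternative, skip
  T → num (: FIRST \ {ε} = { 'num' } — disjoint from FOLLOW(T)

B has no nullable alternative, so no FIRST/FOLLOW check is needed there.

So the grammar has 1 FIRST/FOLLOW conflict (marked CONFLICT above).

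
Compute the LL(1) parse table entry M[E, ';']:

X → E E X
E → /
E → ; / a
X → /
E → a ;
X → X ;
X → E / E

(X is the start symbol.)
To find M[E, ';'], we find productions for E where ';' is in the predict set (PREDICT(N → α) = (FIRST(α) \ {ε}) ∪ (FOLLOW(N) if α ⇒* ε)).

E → /: PREDICT = { '/' }
E → ; / a: PREDICT = { ';' }
  ';' is in predict set, so this production goes in M[E, ';']
E → a ;: PREDICT = { 'a' }

M[E, ';'] = E → ; / a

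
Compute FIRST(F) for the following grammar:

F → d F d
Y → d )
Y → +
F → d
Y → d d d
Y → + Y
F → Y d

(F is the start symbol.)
{ '+', 'd' }

FIRST sets of the other non-terminals involved (by the same procedure, iterated to a fixed point):
  FIRST(Y) = { '+', 'd' }

From F → d F d:
  - d is a terminal: add 'd' and stop
From F → d:
  - d is a terminal: add 'd' and stop
From F → Y d:
  - Y is a non-terminal: add FIRST(Y) \ {ε} = { '+', 'd' }
    Y is not nullable, so stop

Collecting: FIRST(F) = { '+', 'd' }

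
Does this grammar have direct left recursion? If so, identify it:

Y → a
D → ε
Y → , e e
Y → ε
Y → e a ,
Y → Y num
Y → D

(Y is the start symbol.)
Yes, Y is left-recursive

Y → a: starts with a
D → ε: starts with ε
Y → , e e: starts with ','
Y → ε: starts with ε
Y → e a ,: starts with e
Y → Y num: LEFT RECURSIVE (starts with Y)
Y → D: starts with D

The grammar has direct left recursion on: Y.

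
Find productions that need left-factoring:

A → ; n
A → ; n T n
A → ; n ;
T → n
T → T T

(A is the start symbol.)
Yes, A has productions with common prefix '; n'

Left-factoring is needed when two productions for the same non-terminal
share a common prefix on the right-hand side.

Productions for A:
  A → ; n
  A → ; n T n
  A → ; n ;
Productions for T:
  T → n
  T → T T

Found common prefix '; n' in productions for A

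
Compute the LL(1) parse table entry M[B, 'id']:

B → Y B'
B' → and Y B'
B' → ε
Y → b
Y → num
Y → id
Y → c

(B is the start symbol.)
To find M[B, 'id'], we find productions for B where 'id' is in the predict set (PREDICT(N → α) = (FIRST(α) \ {ε}) ∪ (FOLLOW(N) if α ⇒* ε)).

Relevant sets:
  FIRST(Y) = { 'b', 'c', 'id', 'num' }

B → Y B': PREDICT = { 'b', 'c', 'id', 'num' }
  'id' is in predict set, so this production goes in M[B, 'id']

M[B, 'id'] = B → Y B'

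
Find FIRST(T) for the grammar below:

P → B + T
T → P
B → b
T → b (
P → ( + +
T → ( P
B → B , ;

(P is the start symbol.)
{ '(', 'b' }

To compute FIRST(T), examine every production with T on the left-hand side, reading each right-hand side left to right until a non-nullable symbol is reached.

FIRST sets of the other non-terminals involved (by the same procedure, iterated to a fixed point):
  FIRST(P) = { '(', 'b' }

From T → P:
  - P is a non-terminal: add FIRST(P) \ {ε} = { '(', 'b' }
    P is not nullable, so stop
From T → b (:
  - b is a terminal: add 'b' and stop
From T → ( P:
  - '(' is a terminal: add '(' and stop

Collecting: FIRST(T) = { '(', 'b' }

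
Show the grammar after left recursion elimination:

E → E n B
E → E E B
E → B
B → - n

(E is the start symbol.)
E → B E'
E' → n B E'
E' → E B E'
E' → ε
B → - n

E is directly left-recursive. The standard transformation for
  A → A α₁ | ... | A α_m | β₁ | ... | β_n
is
  A  → β₁ A' | ... | β_n A'
  A' → α₁ A' | ... | α_m A' | ε

E → B becomes E → B E'
E → E n B becomes E' → n B E'
E → E E B becomes E' → E B E'
Add E' → ε

Productions for other non-terminals are unchanged:
  B → - n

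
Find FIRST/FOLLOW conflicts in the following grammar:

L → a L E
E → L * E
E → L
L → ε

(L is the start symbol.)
Yes. L → a L E with FOLLOW(L) on { 'a' }; E → L '*' E with FOLLOW(E) on { '*', 'a' }

A FIRST/FOLLOW conflict occurs when a non-terminal N has a nullable alternative N → β (β ⇒* ε) and another alternative N → α with FIRST(α) ∩ FOLLOW(N) ≠ ∅: on such a lookahead the parser cannot decide between expanding α and letting N vanish via β.

Nullable non-terminals: E, L.
FIRST sets used below: FIRST(L) = { 'a', ε }

E: nullable alternative(s) E → L; FOLLOW(E) = { $, '*', 'a' }
  E → L * E: FIRST \ {ε} = { '*', 'a' } — overlaps FOLLOW(E) on { '*', 'a' }: CONFLICT
  E → L: FIRST \ {ε} = { 'a' } — this is the only nullable alternative, skip

L: nullable alternative(s) L → ε; FOLLOW(L) = { $, '*', 'a' }
  L → a L E: FIRST \ {ε} = { 'a' } — overlaps FOLLOW(L) on { 'a' }: CONFLICT
  L → ε: FIRST \ {ε} = { } — this is the only nullable alternative, skip

So the grammar has 2 FIRST/FOLLOW conflicts (marked CONFLICT above).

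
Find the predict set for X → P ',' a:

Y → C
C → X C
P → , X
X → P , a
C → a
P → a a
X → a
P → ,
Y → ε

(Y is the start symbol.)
{ ',', 'a' }

PREDICT(X → P ',' a) = (FIRST(RHS) \ {ε}) ∪ (FOLLOW(X) if ε ∈ FIRST(RHS), i.e. RHS ⇒* ε)
FIRST(P) = { ',', 'a' }
FIRST(P ',' a) = { ',', 'a' }
ε ∉ FIRST(P ',' a), so FOLLOW(X) is not added.
PREDICT(X → P ',' a) = { ',', 'a' }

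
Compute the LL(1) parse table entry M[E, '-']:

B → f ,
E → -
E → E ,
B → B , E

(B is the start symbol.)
To find M[E, '-'], we find productions for E where '-' is in the predict set (PREDICT(N → α) = (FIRST(α) \ {ε}) ∪ (FOLLOW(N) if α ⇒* ε)).

Relevant sets:
  FIRST(E) = { '-' }

E → -: PREDICT = { '-' }
  '-' is in predict set, so this production goes in M[E, '-']
E → E ,: PREDICT = { '-' }
  '-' is in predict set, so this production goes in M[E, '-']

M[E, '-'] = E → -, E → E ,  (a multiply-defined cell — the grammar is not LL(1))

Answer: E → -, E → E ,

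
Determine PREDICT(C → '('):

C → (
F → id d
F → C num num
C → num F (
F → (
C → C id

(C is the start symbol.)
{ '(' }

PREDICT(C → '(') = (FIRST(RHS) \ {ε}) ∪ (FOLLOW(C) if ε ∈ FIRST(RHS), i.e. RHS ⇒* ε)
FIRST('(') = { '(' }
ε ∉ FIRST('('), so FOLLOW(C) is not added.
PREDICT(C → '(') = { '(' }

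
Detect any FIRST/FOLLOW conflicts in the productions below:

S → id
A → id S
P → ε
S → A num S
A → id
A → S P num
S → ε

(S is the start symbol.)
A FIRST/FOLLOW conflict occurs when a non-terminal N has a nullable alternative N → β (β ⇒* ε) and another alternative N → α with FIRST(α) ∩ FOLLOW(N) ≠ ∅: on such a lookahead the parser cannot decide between expanding α and letting N vanish via β.

Nullable non-terminals: P, S.
FIRST sets used below: FIRST(A) = { 'id', 'num' }
P has a nullable alternative but only one production, so nothing to check.

S: nullable alternative(s) S → ε; FOLLOW(S) = { $, 'num' }
  S → id: FIRST \ {ε} = { 'id' } — disjoint from FOLLOW(S)
  S → A num S: FIRST \ {ε} = { 'id', 'num' } — overlaps FOLLOW(S) on { 'num' }: CONFLICT
  S → ε: FIRST \ {ε} = { } — this is the only nullable alternative, skip

A has no nullable alternative, so no FIRST/FOLLOW check is needed there.

So the grammar has 1 FIRST/FOLLOW conflict (marked CONFLICT above).

Answer: Yes. S → A num S with FOLLOW(S) on { 'num' }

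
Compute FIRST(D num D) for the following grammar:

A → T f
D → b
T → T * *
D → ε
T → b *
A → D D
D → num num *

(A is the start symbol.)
FIRST sets of the non-terminals involved (from the grammar, by fixed-point iteration):
  FIRST(D) = { 'b', 'num', ε }

To compute FIRST(D num D), process the symbols left to right:
Symbol D is a non-terminal. Add FIRST(D) \ {ε} = { 'b', 'num' }
D is nullable (ε ∈ FIRST(D)), continue to the next symbol.
Symbol num is a terminal. Add 'num' and stop.
FIRST(D num D) = { 'b', 'num' }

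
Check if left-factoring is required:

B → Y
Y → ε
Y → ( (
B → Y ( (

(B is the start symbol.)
Left-factoring is needed when two productions for the same non-terminal
share a common prefix on the right-hand side.

Productions for B:
  B → Y
  B → Y ( (
Productions for Y:
  Y → ε
  Y → ( (

Found common prefix 'Y' in productions for B

Answer: Yes, B has productions with common prefix 'Y'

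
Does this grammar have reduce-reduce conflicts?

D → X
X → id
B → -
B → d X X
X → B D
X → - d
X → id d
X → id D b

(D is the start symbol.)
Augment with D' → D and build the canonical LR(0) collection (I0 = CLOSURE({[D' → . D]}), then GOTO on every symbol after a dot until no new states appear). It has 14 states:
  I0: { [B → . -], [B → . d X X], [D → . X], [D' → . D], [X → . - d], [X → . B D], [X → . id D b], [X → . id d], [X → . id] }  — shift
  I1: { [B → - .], [X → - . d] }  — shift, reduce
  I2: { [B → . -], [B → . d X X], [D → . X], [X → . - d], [X → . B D], [X → . id D b], [X → . id d], [X → . id], [X → B . D] }  — shift
  I3: { [D' → D .] }  — accept
  I4: { [D → X .] }  — reduce
  I5: { [B → . -], [B → . d X X], [B → d . X X], [X → . - d], [X → . B D], [X → . id D b], [X → . id d], [X → . id] }  — shift
  I6: { [B → . -], [B → . d X X], [D → . X], [X → . - d], [X → . B D], [X → . id D b], [X → . id d], [X → . id], [X → id . D b], [X → id . d], [X → id .] }  — shift, reduce
  I7: { [X → id D . b] }  — shift
  I8: { [B → . -], [B → . d X X], [B → d . X X], [X → . - d], [X → . B D], [X → . id D b], [X → . id d], [X → . id], [X → id d .] }  — shift, reduce
  I9: { [B → . -], [B → . d X X], [B → d X . X], [X → . - d], [X → . B D], [X → . id D b], [X → . id d], [X → . id] }  — shift
  I10: { [B → d X X .] }  — reduce
  I11: { [X → id D b .] }  — reduce
  I12: { [X → B D .] }  — reduce
  I13: { [X → - d .] }  — reduce

No state contains more than one complete item.

Answer: No reduce-reduce conflicts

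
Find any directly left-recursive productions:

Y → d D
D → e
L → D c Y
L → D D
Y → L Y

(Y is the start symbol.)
No direct left recursion

Direct left recursion occurs when N → N α for some non-terminal N (the right-hand side begins with the left-hand side itself).

Y → d D: starts with d
D → e: starts with e
L → D c Y: starts with D
L → D D: starts with D
Y → L Y: starts with L

No direct left recursion found.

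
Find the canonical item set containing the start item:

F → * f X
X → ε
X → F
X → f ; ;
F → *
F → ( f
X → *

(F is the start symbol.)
{ [F → . ( f], [F → . * f X], [F → . *], [F' → . F] }

First, augment the grammar with F' → F
I₀ = CLOSURE({ [F' → . F] }):
  [F' → . F] has the dot before F: add [F → . * f X], [F → . *], [F → . ( f]
No further items can be added.

I₀ = { [F → . ( f], [F → . * f X], [F → . *], [F' → . F] }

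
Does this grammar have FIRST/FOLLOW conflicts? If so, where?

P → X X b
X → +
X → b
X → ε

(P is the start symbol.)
A FIRST/FOLLOW conflict occurs when a non-terminal N has a nullable alternative N → β (β ⇒* ε) and another alternative N → α with FIRST(α) ∩ FOLLOW(N) ≠ ∅: on such a lookahead the parser cannot decide between expanding α and letting N vanish via β.

Nullable non-terminals: X.

X: nullable alternative(s) X → ε; FOLLOW(X) = { '+', 'b' }
  X → +: FIRST \ {ε} = { '+' } — overlaps FOLLOW(X) on { '+' }: CONFLICT
  X → b: FIRST \ {ε} = { 'b' } — overlaps FOLLOW(X) on { 'b' }: CONFLICT
  X → ε: FIRST \ {ε} = { } — this is the only nullable alternative, skip

P has no nullable alternative, so no FIRST/FOLLOW check is needed there.

So the grammar has 2 FIRST/FOLLOW conflicts (marked CONFLICT above).

Answer: Yes. X → '+' with FOLLOW(X) on { '+' }; X → b with FOLLOW(X) on { 'b' }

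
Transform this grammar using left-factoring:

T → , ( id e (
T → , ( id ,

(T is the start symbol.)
T → , ( id T'
T' → e (
T' → ,

Left-factoring transforms A → αβ₁ | αβ₂ into A → αA' and A' → β₁ | β₂
(α is the longest common prefix among the alternatives). Repeat until
no nonterminal has two alternatives with a common prefix.

Round 1: T has alternatives sharing prefix ', ( id'. Introduce T': T → , ( id T'
  Add: T' → e (
  Add: T' → ,

No remaining common prefixes — done.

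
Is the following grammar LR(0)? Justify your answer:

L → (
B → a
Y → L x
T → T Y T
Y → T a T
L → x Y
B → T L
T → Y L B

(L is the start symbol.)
No. Shift-reduce conflict between [L → x Y .] and [L → . (]

Augment with L' → L and build the canonical LR(0) collection (I0 = CLOSURE({[L' → . L]}), then GOTO on every symbol after a dot until no new states appear). It has 20 states:
  I0: { [L → . (], [L → . x Y], [L' → . L] }  — shift
  I1: { [L → ( .] }  — reduce
  I2: { [L' → L .] }  — accept
  I3: { [L → . (], [L → . x Y], [L → x . Y], [T → . T Y T], [T → . Y L B], [Y → . L x], [Y → . T a T] }  — shift
  I4: { [Y → L . x] }  — shift
  I5: { [L → . (], [L → . x Y], [T → . T Y T], [T → . Y L B], [T → T . Y T], [Y → . L x], [Y → . T a T], [Y → T . a T] }  — shift
  I6: { [L → . (], [L → . x Y], [L → x Y .], [T → Y . L B] }  — shift, reduce
  I7: { [B → . T L], [B → . a], [L → . (], [L → . x Y], [T → . T Y T], [T → . Y L B], [T → Y L . B], [Y → . L x], [Y → . T a T] }  — shift
  I8: { [T → Y L B .] }  — reduce
  I9: { [B → T . L], [L → . (], [L → . x Y], [T → . T Y T], [T → . Y L B], [T → T . Y T], [Y → . L x], [Y → . T a T], [Y → T . a T] }  — shift
  I10: { [L → . (], [L → . x Y], [T → Y . L B] }  — shift
  I11: { [B → a .] }  — reduce
  I12: { [B → T L .], [Y → L . x] }  — shift, reduce
  I13: { [L → . (], [L → . x Y], [T → . T Y T], [T → . Y L B], [T → T Y . T], [T → Y . L B], [Y → . L x], [Y → . T a T] }  — shift
  I14: { [L → . (], [L → . x Y], [T → . T Y T], [T → . Y L B], [Y → . L x], [Y → . T a T], [Y → T a . T] }  — shift
  I15: { [L → . (], [L → . x Y], [T → . T Y T], [T → . Y L B], [T → T . Y T], [Y → . L x], [Y → . T a T], [Y → T . a T], [Y → T a T .] }  — shift, reduce
  I16: { [B → . T L], [B → . a], [L → . (], [L → . x Y], [T → . T Y T], [T → . Y L B], [T → Y L . B], [Y → . L x], [Y → . T a T], [Y → L . x] }  — shift
  I17: { [L → . (], [L → . x Y], [T → . T Y T], [T → . Y L B], [T → T . Y T], [T → T Y T .], [Y → . L x], [Y → . T a T], [Y → T . a T] }  — shift, reduce
  I18: { [L → . (], [L → . x Y], [L → x . Y], [T → . T Y T], [T → . Y L B], [Y → . L x], [Y → . T a T], [Y → L x .] }  — shift, reduce
  I19: { [Y → L x .] }  — reduce

Conflict in state I6:
  Shift-reduce conflict between [L → x Y .] and [L → . (]
So the grammar is NOT LR(0).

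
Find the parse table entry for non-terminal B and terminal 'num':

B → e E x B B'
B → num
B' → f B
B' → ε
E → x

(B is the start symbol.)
To find M[B, 'num'], we find productions for B where 'num' is in the predict set (PREDICT(N → α) = (FIRST(α) \ {ε}) ∪ (FOLLOW(N) if α ⇒* ε)).

B → e E x B B': PREDICT = { 'e' }
B → num: PREDICT = { 'num' }
  'num' is in predict set, so this production goes in M[B, 'num']

M[B, 'num'] = B → num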